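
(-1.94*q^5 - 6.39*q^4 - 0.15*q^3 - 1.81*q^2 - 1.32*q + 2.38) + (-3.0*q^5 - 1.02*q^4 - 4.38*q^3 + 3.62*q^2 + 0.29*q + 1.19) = -4.94*q^5 - 7.41*q^4 - 4.53*q^3 + 1.81*q^2 - 1.03*q + 3.57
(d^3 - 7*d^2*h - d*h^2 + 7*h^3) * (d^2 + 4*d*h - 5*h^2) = d^5 - 3*d^4*h - 34*d^3*h^2 + 38*d^2*h^3 + 33*d*h^4 - 35*h^5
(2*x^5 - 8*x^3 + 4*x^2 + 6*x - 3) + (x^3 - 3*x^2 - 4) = 2*x^5 - 7*x^3 + x^2 + 6*x - 7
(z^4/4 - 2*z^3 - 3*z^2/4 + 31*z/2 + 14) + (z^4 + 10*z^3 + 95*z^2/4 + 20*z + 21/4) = 5*z^4/4 + 8*z^3 + 23*z^2 + 71*z/2 + 77/4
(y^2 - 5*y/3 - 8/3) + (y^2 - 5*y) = 2*y^2 - 20*y/3 - 8/3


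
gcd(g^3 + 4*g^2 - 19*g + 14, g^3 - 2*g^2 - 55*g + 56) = g^2 + 6*g - 7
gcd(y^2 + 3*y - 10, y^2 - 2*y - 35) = y + 5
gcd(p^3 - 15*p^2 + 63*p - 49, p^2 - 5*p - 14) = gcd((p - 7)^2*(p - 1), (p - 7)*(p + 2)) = p - 7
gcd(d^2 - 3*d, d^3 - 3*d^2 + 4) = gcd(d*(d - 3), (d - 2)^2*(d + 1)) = 1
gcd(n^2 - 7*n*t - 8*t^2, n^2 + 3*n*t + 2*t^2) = n + t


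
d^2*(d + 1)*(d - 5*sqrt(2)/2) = d^4 - 5*sqrt(2)*d^3/2 + d^3 - 5*sqrt(2)*d^2/2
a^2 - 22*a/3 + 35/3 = (a - 5)*(a - 7/3)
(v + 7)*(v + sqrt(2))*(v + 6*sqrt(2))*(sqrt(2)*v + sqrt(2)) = sqrt(2)*v^4 + 8*sqrt(2)*v^3 + 14*v^3 + 19*sqrt(2)*v^2 + 112*v^2 + 98*v + 96*sqrt(2)*v + 84*sqrt(2)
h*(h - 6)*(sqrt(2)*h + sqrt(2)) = sqrt(2)*h^3 - 5*sqrt(2)*h^2 - 6*sqrt(2)*h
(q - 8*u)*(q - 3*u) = q^2 - 11*q*u + 24*u^2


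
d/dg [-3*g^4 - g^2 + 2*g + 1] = -12*g^3 - 2*g + 2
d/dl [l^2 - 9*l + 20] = 2*l - 9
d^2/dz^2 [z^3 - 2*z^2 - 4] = 6*z - 4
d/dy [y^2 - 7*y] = 2*y - 7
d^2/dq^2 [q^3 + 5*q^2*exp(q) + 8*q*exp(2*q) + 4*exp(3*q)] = 5*q^2*exp(q) + 32*q*exp(2*q) + 20*q*exp(q) + 6*q + 36*exp(3*q) + 32*exp(2*q) + 10*exp(q)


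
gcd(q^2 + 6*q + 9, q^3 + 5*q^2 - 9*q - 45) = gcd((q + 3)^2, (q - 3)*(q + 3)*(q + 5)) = q + 3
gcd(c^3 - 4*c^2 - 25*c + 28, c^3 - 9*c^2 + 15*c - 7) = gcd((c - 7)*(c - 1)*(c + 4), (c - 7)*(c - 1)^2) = c^2 - 8*c + 7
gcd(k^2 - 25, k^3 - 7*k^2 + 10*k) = k - 5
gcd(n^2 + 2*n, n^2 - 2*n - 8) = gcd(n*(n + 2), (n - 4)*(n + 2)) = n + 2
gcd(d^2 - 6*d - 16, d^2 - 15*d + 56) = d - 8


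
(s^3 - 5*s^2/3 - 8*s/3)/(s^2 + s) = s - 8/3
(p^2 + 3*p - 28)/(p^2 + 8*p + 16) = (p^2 + 3*p - 28)/(p^2 + 8*p + 16)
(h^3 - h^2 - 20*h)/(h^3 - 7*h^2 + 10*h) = (h + 4)/(h - 2)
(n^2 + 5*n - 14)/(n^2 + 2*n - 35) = (n - 2)/(n - 5)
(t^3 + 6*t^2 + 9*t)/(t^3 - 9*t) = (t + 3)/(t - 3)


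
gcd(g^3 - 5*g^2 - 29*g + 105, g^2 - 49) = g - 7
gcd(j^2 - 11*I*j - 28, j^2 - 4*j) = 1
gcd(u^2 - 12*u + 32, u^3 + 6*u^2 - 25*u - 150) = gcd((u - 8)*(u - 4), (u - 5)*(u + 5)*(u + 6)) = 1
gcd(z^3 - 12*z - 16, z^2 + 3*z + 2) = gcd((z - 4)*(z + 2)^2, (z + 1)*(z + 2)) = z + 2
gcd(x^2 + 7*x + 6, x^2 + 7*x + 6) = x^2 + 7*x + 6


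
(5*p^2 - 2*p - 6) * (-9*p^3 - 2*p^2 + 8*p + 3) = -45*p^5 + 8*p^4 + 98*p^3 + 11*p^2 - 54*p - 18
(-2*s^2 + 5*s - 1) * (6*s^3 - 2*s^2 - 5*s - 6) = -12*s^5 + 34*s^4 - 6*s^3 - 11*s^2 - 25*s + 6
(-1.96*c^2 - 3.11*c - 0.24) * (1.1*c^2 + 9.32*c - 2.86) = -2.156*c^4 - 21.6882*c^3 - 23.6436*c^2 + 6.6578*c + 0.6864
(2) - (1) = 1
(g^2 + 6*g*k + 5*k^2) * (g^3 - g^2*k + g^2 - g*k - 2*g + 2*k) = g^5 + 5*g^4*k + g^4 - g^3*k^2 + 5*g^3*k - 2*g^3 - 5*g^2*k^3 - g^2*k^2 - 10*g^2*k - 5*g*k^3 + 2*g*k^2 + 10*k^3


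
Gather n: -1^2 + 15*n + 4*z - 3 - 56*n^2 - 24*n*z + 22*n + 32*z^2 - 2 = -56*n^2 + n*(37 - 24*z) + 32*z^2 + 4*z - 6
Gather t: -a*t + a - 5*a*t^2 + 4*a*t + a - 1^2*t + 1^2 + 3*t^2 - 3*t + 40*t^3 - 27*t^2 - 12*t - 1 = 2*a + 40*t^3 + t^2*(-5*a - 24) + t*(3*a - 16)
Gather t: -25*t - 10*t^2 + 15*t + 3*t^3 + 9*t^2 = 3*t^3 - t^2 - 10*t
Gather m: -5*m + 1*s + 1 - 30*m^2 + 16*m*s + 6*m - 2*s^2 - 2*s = -30*m^2 + m*(16*s + 1) - 2*s^2 - s + 1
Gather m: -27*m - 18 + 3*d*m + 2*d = 2*d + m*(3*d - 27) - 18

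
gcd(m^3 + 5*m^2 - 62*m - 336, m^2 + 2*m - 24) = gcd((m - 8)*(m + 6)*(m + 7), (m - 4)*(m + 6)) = m + 6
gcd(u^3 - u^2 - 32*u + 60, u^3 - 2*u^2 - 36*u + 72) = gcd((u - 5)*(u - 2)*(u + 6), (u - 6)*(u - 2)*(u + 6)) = u^2 + 4*u - 12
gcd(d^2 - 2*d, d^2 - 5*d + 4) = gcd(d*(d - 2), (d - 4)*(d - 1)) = 1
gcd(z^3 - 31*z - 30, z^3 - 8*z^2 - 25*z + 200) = z + 5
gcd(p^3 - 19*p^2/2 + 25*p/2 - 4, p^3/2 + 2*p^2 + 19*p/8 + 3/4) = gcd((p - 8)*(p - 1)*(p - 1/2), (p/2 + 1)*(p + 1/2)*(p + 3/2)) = 1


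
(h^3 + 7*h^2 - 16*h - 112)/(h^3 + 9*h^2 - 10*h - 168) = (h + 4)/(h + 6)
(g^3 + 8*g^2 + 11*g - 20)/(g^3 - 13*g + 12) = (g + 5)/(g - 3)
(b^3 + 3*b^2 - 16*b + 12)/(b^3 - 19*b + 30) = (b^2 + 5*b - 6)/(b^2 + 2*b - 15)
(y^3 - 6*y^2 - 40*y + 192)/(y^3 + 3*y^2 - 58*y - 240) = (y - 4)/(y + 5)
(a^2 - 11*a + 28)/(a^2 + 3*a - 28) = (a - 7)/(a + 7)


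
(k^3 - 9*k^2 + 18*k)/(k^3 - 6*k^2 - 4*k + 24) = k*(k - 3)/(k^2 - 4)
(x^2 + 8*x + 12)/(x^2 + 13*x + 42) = (x + 2)/(x + 7)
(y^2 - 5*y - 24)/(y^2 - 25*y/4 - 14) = 4*(y + 3)/(4*y + 7)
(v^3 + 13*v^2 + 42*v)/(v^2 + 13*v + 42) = v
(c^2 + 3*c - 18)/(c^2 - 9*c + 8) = (c^2 + 3*c - 18)/(c^2 - 9*c + 8)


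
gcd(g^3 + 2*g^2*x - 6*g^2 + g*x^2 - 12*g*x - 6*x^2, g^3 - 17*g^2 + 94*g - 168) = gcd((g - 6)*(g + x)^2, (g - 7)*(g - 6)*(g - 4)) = g - 6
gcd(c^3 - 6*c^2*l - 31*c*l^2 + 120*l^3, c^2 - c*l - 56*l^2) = c - 8*l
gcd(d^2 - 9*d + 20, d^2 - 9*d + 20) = d^2 - 9*d + 20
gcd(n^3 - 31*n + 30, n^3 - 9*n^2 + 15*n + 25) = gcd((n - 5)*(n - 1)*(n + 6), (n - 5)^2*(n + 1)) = n - 5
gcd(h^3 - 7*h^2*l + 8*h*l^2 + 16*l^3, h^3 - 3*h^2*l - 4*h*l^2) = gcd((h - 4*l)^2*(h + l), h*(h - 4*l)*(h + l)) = h^2 - 3*h*l - 4*l^2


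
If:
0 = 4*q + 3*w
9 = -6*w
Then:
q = 9/8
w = -3/2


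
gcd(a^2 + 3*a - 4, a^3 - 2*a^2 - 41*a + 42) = a - 1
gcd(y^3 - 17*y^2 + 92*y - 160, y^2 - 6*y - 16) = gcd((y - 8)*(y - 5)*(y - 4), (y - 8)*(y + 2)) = y - 8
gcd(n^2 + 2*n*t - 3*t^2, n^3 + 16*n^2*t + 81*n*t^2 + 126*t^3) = n + 3*t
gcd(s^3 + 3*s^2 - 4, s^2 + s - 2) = s^2 + s - 2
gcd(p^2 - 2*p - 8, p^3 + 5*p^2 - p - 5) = 1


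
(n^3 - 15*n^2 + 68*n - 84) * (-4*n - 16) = -4*n^4 + 44*n^3 - 32*n^2 - 752*n + 1344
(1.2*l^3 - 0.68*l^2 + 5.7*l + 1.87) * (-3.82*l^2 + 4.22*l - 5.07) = -4.584*l^5 + 7.6616*l^4 - 30.7276*l^3 + 20.3582*l^2 - 21.0076*l - 9.4809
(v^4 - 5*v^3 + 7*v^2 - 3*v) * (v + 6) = v^5 + v^4 - 23*v^3 + 39*v^2 - 18*v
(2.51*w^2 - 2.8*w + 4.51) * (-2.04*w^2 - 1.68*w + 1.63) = -5.1204*w^4 + 1.4952*w^3 - 0.405100000000001*w^2 - 12.1408*w + 7.3513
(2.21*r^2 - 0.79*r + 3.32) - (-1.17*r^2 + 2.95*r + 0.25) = 3.38*r^2 - 3.74*r + 3.07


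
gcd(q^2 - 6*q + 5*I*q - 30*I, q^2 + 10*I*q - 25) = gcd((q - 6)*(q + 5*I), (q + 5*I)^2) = q + 5*I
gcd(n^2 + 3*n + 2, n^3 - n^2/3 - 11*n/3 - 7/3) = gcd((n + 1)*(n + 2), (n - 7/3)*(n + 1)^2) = n + 1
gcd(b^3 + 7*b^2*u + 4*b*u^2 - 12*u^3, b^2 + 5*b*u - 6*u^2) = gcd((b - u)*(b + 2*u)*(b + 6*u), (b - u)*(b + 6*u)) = -b^2 - 5*b*u + 6*u^2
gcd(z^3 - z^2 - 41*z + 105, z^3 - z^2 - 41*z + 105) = z^3 - z^2 - 41*z + 105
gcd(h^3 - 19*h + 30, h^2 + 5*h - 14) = h - 2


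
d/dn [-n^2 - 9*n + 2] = -2*n - 9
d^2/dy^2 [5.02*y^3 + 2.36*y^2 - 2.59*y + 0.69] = 30.12*y + 4.72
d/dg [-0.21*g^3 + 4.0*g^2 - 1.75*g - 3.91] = -0.63*g^2 + 8.0*g - 1.75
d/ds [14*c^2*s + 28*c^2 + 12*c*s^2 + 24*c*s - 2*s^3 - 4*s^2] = 14*c^2 + 24*c*s + 24*c - 6*s^2 - 8*s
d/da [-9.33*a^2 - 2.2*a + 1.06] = -18.66*a - 2.2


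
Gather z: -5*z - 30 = -5*z - 30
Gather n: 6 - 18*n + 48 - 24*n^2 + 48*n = -24*n^2 + 30*n + 54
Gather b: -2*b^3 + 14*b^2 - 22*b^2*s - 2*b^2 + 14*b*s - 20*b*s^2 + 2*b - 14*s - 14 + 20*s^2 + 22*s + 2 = -2*b^3 + b^2*(12 - 22*s) + b*(-20*s^2 + 14*s + 2) + 20*s^2 + 8*s - 12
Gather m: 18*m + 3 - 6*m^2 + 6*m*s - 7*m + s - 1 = -6*m^2 + m*(6*s + 11) + s + 2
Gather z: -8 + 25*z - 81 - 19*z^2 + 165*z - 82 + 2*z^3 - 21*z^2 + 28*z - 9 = 2*z^3 - 40*z^2 + 218*z - 180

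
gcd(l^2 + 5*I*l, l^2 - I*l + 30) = l + 5*I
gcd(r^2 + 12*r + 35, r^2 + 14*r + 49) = r + 7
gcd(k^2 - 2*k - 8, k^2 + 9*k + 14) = k + 2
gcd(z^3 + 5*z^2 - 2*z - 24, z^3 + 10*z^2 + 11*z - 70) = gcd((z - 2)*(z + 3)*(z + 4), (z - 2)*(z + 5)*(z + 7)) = z - 2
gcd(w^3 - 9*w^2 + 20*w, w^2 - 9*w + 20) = w^2 - 9*w + 20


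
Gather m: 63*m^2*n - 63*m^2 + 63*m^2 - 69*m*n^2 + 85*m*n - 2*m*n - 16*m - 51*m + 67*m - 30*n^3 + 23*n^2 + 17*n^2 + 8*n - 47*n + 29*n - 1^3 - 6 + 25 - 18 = 63*m^2*n + m*(-69*n^2 + 83*n) - 30*n^3 + 40*n^2 - 10*n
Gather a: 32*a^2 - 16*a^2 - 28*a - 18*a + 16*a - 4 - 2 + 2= 16*a^2 - 30*a - 4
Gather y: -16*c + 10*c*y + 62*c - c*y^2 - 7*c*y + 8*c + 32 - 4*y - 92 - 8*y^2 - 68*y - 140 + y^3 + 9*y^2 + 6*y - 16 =54*c + y^3 + y^2*(1 - c) + y*(3*c - 66) - 216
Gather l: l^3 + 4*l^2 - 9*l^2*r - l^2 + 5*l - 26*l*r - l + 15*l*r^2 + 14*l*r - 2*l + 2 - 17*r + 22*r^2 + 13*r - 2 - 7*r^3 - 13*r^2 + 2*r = l^3 + l^2*(3 - 9*r) + l*(15*r^2 - 12*r + 2) - 7*r^3 + 9*r^2 - 2*r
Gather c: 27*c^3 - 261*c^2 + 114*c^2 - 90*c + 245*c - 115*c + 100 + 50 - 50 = 27*c^3 - 147*c^2 + 40*c + 100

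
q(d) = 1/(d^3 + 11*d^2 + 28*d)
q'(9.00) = 0.00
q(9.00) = 0.00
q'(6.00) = 0.00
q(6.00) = 0.00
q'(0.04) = -22.32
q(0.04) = 0.88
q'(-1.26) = -0.01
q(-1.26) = -0.05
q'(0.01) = -357.14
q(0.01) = 3.56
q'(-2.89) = 0.06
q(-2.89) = -0.08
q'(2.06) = -0.01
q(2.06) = 0.01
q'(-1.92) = 0.01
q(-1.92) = -0.05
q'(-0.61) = -0.09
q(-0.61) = -0.08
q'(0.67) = -0.08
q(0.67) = 0.04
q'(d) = (-3*d^2 - 22*d - 28)/(d^3 + 11*d^2 + 28*d)^2 = (-3*d^2 - 22*d - 28)/(d^2*(d^2 + 11*d + 28)^2)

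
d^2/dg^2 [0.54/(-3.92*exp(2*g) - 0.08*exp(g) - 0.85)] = (-0.54*(7.84*exp(g) + 0.08)*(15.68*exp(g) + 0.16)*exp(g) + (8.4672*exp(g) + 0.0432)*(3.92*exp(2*g) + 0.08*exp(g) + 0.85))*exp(g)/(3.92*exp(2*g) + 0.08*exp(g) + 0.85)^3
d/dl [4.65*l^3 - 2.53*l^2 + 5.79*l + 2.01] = 13.95*l^2 - 5.06*l + 5.79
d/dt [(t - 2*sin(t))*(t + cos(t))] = -(t - 2*sin(t))*(sin(t) - 1) - (t + cos(t))*(2*cos(t) - 1)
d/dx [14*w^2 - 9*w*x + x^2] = -9*w + 2*x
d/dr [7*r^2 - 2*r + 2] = 14*r - 2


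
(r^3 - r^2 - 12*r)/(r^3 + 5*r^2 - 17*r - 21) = r*(r^2 - r - 12)/(r^3 + 5*r^2 - 17*r - 21)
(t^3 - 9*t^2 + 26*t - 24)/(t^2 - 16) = (t^2 - 5*t + 6)/(t + 4)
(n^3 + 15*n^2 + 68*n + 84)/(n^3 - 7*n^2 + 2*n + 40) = (n^2 + 13*n + 42)/(n^2 - 9*n + 20)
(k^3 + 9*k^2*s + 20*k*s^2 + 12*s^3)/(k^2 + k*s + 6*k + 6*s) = (k^2 + 8*k*s + 12*s^2)/(k + 6)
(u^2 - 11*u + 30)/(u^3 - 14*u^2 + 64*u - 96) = (u - 5)/(u^2 - 8*u + 16)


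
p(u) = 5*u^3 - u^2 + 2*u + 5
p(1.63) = 27.26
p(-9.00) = -3739.00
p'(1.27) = 23.65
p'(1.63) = 38.59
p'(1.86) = 50.17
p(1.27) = 16.17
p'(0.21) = 2.24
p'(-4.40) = 301.20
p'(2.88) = 120.66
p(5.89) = 1003.77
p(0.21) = 5.42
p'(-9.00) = 1235.00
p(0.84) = 8.94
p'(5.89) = 510.60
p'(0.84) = 10.90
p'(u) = 15*u^2 - 2*u + 2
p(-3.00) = -145.00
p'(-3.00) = 143.00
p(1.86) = 37.43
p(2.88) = 121.90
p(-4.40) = -449.08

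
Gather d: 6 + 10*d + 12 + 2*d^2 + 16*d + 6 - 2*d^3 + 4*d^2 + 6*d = -2*d^3 + 6*d^2 + 32*d + 24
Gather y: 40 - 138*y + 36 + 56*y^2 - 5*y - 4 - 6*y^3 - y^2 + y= -6*y^3 + 55*y^2 - 142*y + 72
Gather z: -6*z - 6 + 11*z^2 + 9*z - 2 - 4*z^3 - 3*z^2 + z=-4*z^3 + 8*z^2 + 4*z - 8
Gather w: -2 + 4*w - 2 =4*w - 4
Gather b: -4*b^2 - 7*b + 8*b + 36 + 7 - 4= -4*b^2 + b + 39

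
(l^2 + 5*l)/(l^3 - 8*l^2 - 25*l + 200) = l/(l^2 - 13*l + 40)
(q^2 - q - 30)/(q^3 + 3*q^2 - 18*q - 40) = (q - 6)/(q^2 - 2*q - 8)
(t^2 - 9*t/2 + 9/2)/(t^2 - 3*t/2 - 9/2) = (2*t - 3)/(2*t + 3)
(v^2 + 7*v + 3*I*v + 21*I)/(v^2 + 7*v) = (v + 3*I)/v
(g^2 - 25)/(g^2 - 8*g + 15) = (g + 5)/(g - 3)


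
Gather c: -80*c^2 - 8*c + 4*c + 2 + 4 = -80*c^2 - 4*c + 6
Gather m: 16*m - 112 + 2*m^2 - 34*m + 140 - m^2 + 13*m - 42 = m^2 - 5*m - 14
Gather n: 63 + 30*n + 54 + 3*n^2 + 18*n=3*n^2 + 48*n + 117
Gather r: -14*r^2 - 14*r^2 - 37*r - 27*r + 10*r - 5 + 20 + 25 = -28*r^2 - 54*r + 40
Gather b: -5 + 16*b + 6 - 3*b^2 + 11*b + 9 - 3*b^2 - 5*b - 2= -6*b^2 + 22*b + 8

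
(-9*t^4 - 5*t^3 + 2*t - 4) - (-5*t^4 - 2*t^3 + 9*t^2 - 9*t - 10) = -4*t^4 - 3*t^3 - 9*t^2 + 11*t + 6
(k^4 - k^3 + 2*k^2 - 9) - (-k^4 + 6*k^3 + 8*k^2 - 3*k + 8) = 2*k^4 - 7*k^3 - 6*k^2 + 3*k - 17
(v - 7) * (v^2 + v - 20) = v^3 - 6*v^2 - 27*v + 140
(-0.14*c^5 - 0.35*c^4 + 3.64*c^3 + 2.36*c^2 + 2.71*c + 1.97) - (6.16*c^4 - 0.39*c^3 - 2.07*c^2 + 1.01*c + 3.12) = -0.14*c^5 - 6.51*c^4 + 4.03*c^3 + 4.43*c^2 + 1.7*c - 1.15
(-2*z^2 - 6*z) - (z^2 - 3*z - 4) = -3*z^2 - 3*z + 4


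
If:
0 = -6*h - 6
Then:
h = -1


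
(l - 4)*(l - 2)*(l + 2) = l^3 - 4*l^2 - 4*l + 16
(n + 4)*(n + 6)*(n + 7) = n^3 + 17*n^2 + 94*n + 168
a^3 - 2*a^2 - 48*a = a*(a - 8)*(a + 6)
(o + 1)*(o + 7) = o^2 + 8*o + 7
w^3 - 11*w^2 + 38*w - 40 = (w - 5)*(w - 4)*(w - 2)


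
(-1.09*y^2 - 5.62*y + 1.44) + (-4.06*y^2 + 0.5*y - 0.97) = -5.15*y^2 - 5.12*y + 0.47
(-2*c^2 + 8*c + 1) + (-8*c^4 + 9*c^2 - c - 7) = -8*c^4 + 7*c^2 + 7*c - 6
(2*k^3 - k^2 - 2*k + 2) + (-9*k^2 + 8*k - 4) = 2*k^3 - 10*k^2 + 6*k - 2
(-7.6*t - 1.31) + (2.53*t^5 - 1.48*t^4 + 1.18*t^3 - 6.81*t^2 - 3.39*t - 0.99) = 2.53*t^5 - 1.48*t^4 + 1.18*t^3 - 6.81*t^2 - 10.99*t - 2.3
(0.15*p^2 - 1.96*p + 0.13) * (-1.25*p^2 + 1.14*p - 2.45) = -0.1875*p^4 + 2.621*p^3 - 2.7644*p^2 + 4.9502*p - 0.3185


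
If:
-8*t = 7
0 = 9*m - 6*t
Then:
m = -7/12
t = -7/8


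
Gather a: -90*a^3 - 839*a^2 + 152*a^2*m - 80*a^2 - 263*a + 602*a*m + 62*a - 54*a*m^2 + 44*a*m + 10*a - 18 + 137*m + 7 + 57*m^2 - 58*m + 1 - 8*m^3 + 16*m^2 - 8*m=-90*a^3 + a^2*(152*m - 919) + a*(-54*m^2 + 646*m - 191) - 8*m^3 + 73*m^2 + 71*m - 10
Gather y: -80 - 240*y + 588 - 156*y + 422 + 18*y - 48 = 882 - 378*y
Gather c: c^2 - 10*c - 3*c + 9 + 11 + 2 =c^2 - 13*c + 22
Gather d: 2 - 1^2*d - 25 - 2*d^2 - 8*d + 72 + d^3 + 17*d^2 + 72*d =d^3 + 15*d^2 + 63*d + 49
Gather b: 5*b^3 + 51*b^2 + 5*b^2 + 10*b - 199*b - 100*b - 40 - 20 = 5*b^3 + 56*b^2 - 289*b - 60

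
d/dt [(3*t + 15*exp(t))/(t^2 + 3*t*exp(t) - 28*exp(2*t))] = 3*(-(t + 5*exp(t))*(3*t*exp(t) + 2*t - 56*exp(2*t) + 3*exp(t)) + (5*exp(t) + 1)*(t^2 + 3*t*exp(t) - 28*exp(2*t)))/(t^2 + 3*t*exp(t) - 28*exp(2*t))^2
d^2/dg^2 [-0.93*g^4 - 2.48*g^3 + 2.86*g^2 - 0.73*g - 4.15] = -11.16*g^2 - 14.88*g + 5.72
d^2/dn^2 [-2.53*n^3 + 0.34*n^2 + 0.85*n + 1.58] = 0.68 - 15.18*n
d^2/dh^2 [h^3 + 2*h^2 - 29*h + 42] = 6*h + 4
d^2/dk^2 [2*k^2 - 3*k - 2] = 4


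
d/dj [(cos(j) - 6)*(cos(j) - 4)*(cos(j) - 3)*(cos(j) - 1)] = 2*(-2*cos(j)^3 + 21*cos(j)^2 - 67*cos(j) + 63)*sin(j)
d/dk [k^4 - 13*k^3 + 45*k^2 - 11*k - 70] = 4*k^3 - 39*k^2 + 90*k - 11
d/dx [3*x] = 3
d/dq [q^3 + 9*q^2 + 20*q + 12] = 3*q^2 + 18*q + 20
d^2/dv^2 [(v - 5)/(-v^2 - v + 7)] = 2*(-(v - 5)*(2*v + 1)^2 + (3*v - 4)*(v^2 + v - 7))/(v^2 + v - 7)^3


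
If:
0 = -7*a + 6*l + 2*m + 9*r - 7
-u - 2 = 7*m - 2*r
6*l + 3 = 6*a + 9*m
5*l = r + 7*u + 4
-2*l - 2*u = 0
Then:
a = 1685/2123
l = 901/2123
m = 185/2123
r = 2320/2123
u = -901/2123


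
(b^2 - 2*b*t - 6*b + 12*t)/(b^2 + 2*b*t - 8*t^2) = (b - 6)/(b + 4*t)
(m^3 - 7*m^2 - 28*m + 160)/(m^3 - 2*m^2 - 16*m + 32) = (m^2 - 3*m - 40)/(m^2 + 2*m - 8)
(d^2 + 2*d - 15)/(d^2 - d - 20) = (-d^2 - 2*d + 15)/(-d^2 + d + 20)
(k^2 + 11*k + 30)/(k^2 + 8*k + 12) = (k + 5)/(k + 2)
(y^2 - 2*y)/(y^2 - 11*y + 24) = y*(y - 2)/(y^2 - 11*y + 24)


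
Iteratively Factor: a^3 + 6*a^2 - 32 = (a + 4)*(a^2 + 2*a - 8) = (a - 2)*(a + 4)*(a + 4)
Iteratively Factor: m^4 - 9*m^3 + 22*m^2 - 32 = (m + 1)*(m^3 - 10*m^2 + 32*m - 32) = (m - 2)*(m + 1)*(m^2 - 8*m + 16) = (m - 4)*(m - 2)*(m + 1)*(m - 4)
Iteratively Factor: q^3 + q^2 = (q + 1)*(q^2) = q*(q + 1)*(q)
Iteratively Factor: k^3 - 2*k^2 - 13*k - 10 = (k + 1)*(k^2 - 3*k - 10) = (k - 5)*(k + 1)*(k + 2)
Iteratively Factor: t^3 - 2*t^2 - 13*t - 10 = (t + 1)*(t^2 - 3*t - 10) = (t - 5)*(t + 1)*(t + 2)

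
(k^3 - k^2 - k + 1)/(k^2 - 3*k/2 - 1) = 2*(-k^3 + k^2 + k - 1)/(-2*k^2 + 3*k + 2)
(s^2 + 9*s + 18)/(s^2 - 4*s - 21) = (s + 6)/(s - 7)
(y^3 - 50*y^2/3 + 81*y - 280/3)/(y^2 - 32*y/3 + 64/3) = (3*y^2 - 26*y + 35)/(3*y - 8)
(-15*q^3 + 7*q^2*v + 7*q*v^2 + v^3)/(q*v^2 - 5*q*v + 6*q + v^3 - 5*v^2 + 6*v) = (-15*q^3 + 7*q^2*v + 7*q*v^2 + v^3)/(q*v^2 - 5*q*v + 6*q + v^3 - 5*v^2 + 6*v)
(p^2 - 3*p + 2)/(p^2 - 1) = (p - 2)/(p + 1)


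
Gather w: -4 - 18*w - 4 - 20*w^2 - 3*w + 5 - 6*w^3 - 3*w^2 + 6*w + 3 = -6*w^3 - 23*w^2 - 15*w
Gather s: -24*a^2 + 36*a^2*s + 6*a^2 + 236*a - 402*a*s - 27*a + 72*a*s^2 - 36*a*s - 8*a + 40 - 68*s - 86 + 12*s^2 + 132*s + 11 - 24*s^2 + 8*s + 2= -18*a^2 + 201*a + s^2*(72*a - 12) + s*(36*a^2 - 438*a + 72) - 33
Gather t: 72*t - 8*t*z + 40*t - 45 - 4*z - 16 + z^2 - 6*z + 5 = t*(112 - 8*z) + z^2 - 10*z - 56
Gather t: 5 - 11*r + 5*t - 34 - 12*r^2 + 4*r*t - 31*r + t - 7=-12*r^2 - 42*r + t*(4*r + 6) - 36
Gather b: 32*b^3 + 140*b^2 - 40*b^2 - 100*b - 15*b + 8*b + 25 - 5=32*b^3 + 100*b^2 - 107*b + 20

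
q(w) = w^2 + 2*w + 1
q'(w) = 2*w + 2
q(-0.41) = 0.35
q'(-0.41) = 1.18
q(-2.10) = 1.21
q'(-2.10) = -2.20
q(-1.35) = 0.12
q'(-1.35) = -0.70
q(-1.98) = 0.96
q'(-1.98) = -1.96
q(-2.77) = 3.13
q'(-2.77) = -3.54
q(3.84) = 23.43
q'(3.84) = 9.68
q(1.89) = 8.35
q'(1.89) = 5.78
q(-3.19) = 4.80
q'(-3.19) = -4.38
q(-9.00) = 64.00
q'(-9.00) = -16.00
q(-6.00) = 25.00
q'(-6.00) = -10.00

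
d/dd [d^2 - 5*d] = 2*d - 5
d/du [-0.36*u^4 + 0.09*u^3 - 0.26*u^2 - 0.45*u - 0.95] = -1.44*u^3 + 0.27*u^2 - 0.52*u - 0.45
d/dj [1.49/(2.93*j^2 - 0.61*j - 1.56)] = (0.9089 - 8.7314*j)/(-2.93*j^2 + 0.61*j + 1.56)^2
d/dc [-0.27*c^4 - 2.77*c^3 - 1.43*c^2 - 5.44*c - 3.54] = -1.08*c^3 - 8.31*c^2 - 2.86*c - 5.44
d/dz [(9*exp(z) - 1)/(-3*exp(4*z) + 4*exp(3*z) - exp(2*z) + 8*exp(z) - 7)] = (2*(9*exp(z) - 1)*(6*exp(3*z) - 6*exp(2*z) + exp(z) - 4) - 27*exp(4*z) + 36*exp(3*z) - 9*exp(2*z) + 72*exp(z) - 63)*exp(z)/(3*exp(4*z) - 4*exp(3*z) + exp(2*z) - 8*exp(z) + 7)^2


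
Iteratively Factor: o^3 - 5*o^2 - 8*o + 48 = (o - 4)*(o^2 - o - 12) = (o - 4)*(o + 3)*(o - 4)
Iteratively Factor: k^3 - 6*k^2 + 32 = (k - 4)*(k^2 - 2*k - 8) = (k - 4)*(k + 2)*(k - 4)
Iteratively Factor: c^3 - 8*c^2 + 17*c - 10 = (c - 5)*(c^2 - 3*c + 2) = (c - 5)*(c - 2)*(c - 1)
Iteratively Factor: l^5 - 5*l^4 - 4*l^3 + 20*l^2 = (l + 2)*(l^4 - 7*l^3 + 10*l^2) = l*(l + 2)*(l^3 - 7*l^2 + 10*l) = l*(l - 5)*(l + 2)*(l^2 - 2*l) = l^2*(l - 5)*(l + 2)*(l - 2)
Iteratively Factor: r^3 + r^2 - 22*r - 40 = (r + 2)*(r^2 - r - 20) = (r + 2)*(r + 4)*(r - 5)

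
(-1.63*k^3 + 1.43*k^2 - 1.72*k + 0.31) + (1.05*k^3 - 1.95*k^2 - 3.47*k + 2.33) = -0.58*k^3 - 0.52*k^2 - 5.19*k + 2.64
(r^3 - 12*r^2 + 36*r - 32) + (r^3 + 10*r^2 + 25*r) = 2*r^3 - 2*r^2 + 61*r - 32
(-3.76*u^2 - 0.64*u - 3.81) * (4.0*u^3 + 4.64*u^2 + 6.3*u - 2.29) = -15.04*u^5 - 20.0064*u^4 - 41.8976*u^3 - 13.1*u^2 - 22.5374*u + 8.7249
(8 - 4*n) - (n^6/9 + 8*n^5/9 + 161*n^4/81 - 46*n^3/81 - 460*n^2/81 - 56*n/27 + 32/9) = -n^6/9 - 8*n^5/9 - 161*n^4/81 + 46*n^3/81 + 460*n^2/81 - 52*n/27 + 40/9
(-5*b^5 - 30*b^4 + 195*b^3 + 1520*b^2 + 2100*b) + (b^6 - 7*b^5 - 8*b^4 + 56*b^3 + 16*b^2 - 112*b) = b^6 - 12*b^5 - 38*b^4 + 251*b^3 + 1536*b^2 + 1988*b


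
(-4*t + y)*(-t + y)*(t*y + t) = 4*t^3*y + 4*t^3 - 5*t^2*y^2 - 5*t^2*y + t*y^3 + t*y^2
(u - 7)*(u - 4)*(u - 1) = u^3 - 12*u^2 + 39*u - 28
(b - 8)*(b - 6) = b^2 - 14*b + 48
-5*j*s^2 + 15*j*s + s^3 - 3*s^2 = s*(-5*j + s)*(s - 3)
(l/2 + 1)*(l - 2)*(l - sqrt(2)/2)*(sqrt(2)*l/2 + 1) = sqrt(2)*l^4/4 + l^3/4 - 5*sqrt(2)*l^2/4 - l + sqrt(2)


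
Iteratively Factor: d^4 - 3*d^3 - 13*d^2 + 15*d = (d + 3)*(d^3 - 6*d^2 + 5*d) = d*(d + 3)*(d^2 - 6*d + 5) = d*(d - 1)*(d + 3)*(d - 5)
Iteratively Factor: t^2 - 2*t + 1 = (t - 1)*(t - 1)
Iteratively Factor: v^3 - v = (v - 1)*(v^2 + v) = v*(v - 1)*(v + 1)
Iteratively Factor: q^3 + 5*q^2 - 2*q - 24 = (q + 4)*(q^2 + q - 6) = (q - 2)*(q + 4)*(q + 3)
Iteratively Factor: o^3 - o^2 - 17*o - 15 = (o + 1)*(o^2 - 2*o - 15) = (o + 1)*(o + 3)*(o - 5)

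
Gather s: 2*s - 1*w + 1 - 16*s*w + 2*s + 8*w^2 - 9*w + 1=s*(4 - 16*w) + 8*w^2 - 10*w + 2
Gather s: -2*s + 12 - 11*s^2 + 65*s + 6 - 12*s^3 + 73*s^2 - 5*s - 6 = -12*s^3 + 62*s^2 + 58*s + 12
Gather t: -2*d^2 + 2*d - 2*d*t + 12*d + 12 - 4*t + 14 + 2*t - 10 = -2*d^2 + 14*d + t*(-2*d - 2) + 16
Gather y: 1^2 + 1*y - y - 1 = 0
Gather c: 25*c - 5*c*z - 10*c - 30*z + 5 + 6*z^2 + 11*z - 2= c*(15 - 5*z) + 6*z^2 - 19*z + 3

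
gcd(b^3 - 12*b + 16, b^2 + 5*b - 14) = b - 2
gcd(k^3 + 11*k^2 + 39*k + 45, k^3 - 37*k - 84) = k + 3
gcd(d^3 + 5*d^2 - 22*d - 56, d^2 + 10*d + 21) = d + 7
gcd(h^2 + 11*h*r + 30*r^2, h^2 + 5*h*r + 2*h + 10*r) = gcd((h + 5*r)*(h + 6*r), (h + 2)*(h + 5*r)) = h + 5*r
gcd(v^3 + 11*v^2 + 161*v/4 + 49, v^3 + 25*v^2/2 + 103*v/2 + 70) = v^2 + 15*v/2 + 14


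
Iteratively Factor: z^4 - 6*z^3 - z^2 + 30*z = (z)*(z^3 - 6*z^2 - z + 30) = z*(z - 5)*(z^2 - z - 6) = z*(z - 5)*(z + 2)*(z - 3)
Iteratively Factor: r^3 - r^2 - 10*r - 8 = (r - 4)*(r^2 + 3*r + 2) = (r - 4)*(r + 1)*(r + 2)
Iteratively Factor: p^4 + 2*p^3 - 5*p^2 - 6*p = (p + 3)*(p^3 - p^2 - 2*p) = (p + 1)*(p + 3)*(p^2 - 2*p) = (p - 2)*(p + 1)*(p + 3)*(p)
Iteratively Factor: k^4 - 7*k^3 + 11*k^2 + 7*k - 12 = (k - 4)*(k^3 - 3*k^2 - k + 3) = (k - 4)*(k - 1)*(k^2 - 2*k - 3) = (k - 4)*(k - 1)*(k + 1)*(k - 3)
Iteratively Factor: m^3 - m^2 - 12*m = (m)*(m^2 - m - 12) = m*(m - 4)*(m + 3)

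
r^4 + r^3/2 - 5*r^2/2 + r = r*(r - 1)*(r - 1/2)*(r + 2)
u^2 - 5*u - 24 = (u - 8)*(u + 3)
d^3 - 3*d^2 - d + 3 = (d - 3)*(d - 1)*(d + 1)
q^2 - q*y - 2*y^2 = (q - 2*y)*(q + y)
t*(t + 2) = t^2 + 2*t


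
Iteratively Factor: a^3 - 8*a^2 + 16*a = (a - 4)*(a^2 - 4*a) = a*(a - 4)*(a - 4)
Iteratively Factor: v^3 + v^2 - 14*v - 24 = (v - 4)*(v^2 + 5*v + 6) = (v - 4)*(v + 2)*(v + 3)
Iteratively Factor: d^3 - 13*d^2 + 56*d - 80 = (d - 4)*(d^2 - 9*d + 20) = (d - 5)*(d - 4)*(d - 4)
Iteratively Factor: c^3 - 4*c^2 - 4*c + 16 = (c - 2)*(c^2 - 2*c - 8) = (c - 4)*(c - 2)*(c + 2)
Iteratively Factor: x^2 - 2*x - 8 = (x + 2)*(x - 4)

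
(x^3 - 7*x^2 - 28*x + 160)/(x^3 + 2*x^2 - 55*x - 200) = (x - 4)/(x + 5)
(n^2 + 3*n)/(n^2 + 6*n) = (n + 3)/(n + 6)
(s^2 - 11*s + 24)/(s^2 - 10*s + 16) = (s - 3)/(s - 2)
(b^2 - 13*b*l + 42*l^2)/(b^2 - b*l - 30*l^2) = (b - 7*l)/(b + 5*l)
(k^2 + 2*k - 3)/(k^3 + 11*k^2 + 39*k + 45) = (k - 1)/(k^2 + 8*k + 15)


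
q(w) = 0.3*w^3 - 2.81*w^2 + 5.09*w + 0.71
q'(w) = 0.9*w^2 - 5.62*w + 5.09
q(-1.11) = -8.81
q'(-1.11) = 12.44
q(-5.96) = -192.95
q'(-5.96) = 70.55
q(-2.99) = -47.65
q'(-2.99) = 29.94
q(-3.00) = -47.95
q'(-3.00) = 30.05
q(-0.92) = -6.58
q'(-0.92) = 11.02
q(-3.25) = -55.81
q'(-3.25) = 32.86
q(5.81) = -5.73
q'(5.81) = 2.82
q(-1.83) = -19.85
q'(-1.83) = 18.39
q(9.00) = 37.61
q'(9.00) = 27.41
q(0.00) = 0.71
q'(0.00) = 5.09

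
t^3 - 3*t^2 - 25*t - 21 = (t - 7)*(t + 1)*(t + 3)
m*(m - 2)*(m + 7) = m^3 + 5*m^2 - 14*m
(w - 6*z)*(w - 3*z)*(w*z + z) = w^3*z - 9*w^2*z^2 + w^2*z + 18*w*z^3 - 9*w*z^2 + 18*z^3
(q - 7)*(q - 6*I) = q^2 - 7*q - 6*I*q + 42*I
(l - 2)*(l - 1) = l^2 - 3*l + 2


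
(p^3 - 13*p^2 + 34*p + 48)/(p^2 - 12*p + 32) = (p^2 - 5*p - 6)/(p - 4)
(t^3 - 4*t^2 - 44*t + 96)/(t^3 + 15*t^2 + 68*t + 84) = (t^2 - 10*t + 16)/(t^2 + 9*t + 14)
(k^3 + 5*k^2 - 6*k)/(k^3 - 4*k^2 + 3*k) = (k + 6)/(k - 3)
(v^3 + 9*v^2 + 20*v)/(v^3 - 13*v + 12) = v*(v + 5)/(v^2 - 4*v + 3)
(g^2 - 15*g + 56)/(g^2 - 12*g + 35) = (g - 8)/(g - 5)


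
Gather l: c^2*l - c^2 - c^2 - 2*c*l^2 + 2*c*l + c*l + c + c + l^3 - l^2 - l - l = -2*c^2 + 2*c + l^3 + l^2*(-2*c - 1) + l*(c^2 + 3*c - 2)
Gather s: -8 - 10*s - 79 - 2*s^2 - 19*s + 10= -2*s^2 - 29*s - 77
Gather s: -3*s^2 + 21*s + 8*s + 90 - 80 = -3*s^2 + 29*s + 10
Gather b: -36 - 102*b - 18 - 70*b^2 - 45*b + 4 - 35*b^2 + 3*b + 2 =-105*b^2 - 144*b - 48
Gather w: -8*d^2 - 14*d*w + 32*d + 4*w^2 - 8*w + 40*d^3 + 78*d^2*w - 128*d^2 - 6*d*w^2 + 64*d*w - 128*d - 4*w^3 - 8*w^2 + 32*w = 40*d^3 - 136*d^2 - 96*d - 4*w^3 + w^2*(-6*d - 4) + w*(78*d^2 + 50*d + 24)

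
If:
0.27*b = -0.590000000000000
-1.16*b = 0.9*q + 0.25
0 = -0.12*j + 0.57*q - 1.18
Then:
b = -2.19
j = 2.23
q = 2.54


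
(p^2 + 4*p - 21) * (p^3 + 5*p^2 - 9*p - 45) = p^5 + 9*p^4 - 10*p^3 - 186*p^2 + 9*p + 945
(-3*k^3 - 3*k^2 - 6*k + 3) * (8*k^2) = -24*k^5 - 24*k^4 - 48*k^3 + 24*k^2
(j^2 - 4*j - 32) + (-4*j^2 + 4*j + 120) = 88 - 3*j^2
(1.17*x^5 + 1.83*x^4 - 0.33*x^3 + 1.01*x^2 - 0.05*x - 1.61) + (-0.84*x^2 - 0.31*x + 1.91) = 1.17*x^5 + 1.83*x^4 - 0.33*x^3 + 0.17*x^2 - 0.36*x + 0.3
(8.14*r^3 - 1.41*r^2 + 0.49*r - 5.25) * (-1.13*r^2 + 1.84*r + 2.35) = -9.1982*r^5 + 16.5709*r^4 + 15.9809*r^3 + 3.5206*r^2 - 8.5085*r - 12.3375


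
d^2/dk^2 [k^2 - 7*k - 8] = 2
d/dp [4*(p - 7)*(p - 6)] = 8*p - 52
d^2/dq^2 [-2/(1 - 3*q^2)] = 12*(9*q^2 + 1)/(3*q^2 - 1)^3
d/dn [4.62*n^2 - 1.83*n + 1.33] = 9.24*n - 1.83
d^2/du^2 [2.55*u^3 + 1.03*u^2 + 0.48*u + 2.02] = 15.3*u + 2.06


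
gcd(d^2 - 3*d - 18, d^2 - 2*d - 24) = d - 6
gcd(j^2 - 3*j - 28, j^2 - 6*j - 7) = j - 7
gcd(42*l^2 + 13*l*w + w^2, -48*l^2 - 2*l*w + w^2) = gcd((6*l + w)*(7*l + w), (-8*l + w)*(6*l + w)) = 6*l + w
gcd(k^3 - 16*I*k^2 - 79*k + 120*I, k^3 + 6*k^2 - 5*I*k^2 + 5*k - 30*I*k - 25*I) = k - 5*I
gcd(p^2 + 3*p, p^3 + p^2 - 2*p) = p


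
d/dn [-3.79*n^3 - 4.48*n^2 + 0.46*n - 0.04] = -11.37*n^2 - 8.96*n + 0.46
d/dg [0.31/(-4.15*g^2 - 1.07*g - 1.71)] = (2.573*g + 0.3317)/(4.15*g^2 + 1.07*g + 1.71)^2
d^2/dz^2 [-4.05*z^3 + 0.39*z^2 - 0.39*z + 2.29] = 0.78 - 24.3*z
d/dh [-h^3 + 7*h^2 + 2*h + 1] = -3*h^2 + 14*h + 2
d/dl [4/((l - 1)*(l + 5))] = 8*(-l - 2)/(l^4 + 8*l^3 + 6*l^2 - 40*l + 25)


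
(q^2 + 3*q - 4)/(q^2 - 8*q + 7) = (q + 4)/(q - 7)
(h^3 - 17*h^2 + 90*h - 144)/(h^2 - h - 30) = (h^2 - 11*h + 24)/(h + 5)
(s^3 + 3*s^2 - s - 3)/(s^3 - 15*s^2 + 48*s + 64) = (s^2 + 2*s - 3)/(s^2 - 16*s + 64)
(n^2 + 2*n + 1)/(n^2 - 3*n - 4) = (n + 1)/(n - 4)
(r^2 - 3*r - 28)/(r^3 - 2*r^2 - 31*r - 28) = 1/(r + 1)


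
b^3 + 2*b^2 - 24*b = b*(b - 4)*(b + 6)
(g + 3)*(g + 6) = g^2 + 9*g + 18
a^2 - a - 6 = (a - 3)*(a + 2)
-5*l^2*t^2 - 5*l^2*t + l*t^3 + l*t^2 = t*(-5*l + t)*(l*t + l)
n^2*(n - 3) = n^3 - 3*n^2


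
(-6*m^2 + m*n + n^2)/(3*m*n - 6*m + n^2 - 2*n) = (-2*m + n)/(n - 2)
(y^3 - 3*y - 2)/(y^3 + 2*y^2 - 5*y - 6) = (y + 1)/(y + 3)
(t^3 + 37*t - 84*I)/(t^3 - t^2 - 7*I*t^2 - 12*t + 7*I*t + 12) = (t + 7*I)/(t - 1)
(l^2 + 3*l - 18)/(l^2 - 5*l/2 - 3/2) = 2*(l + 6)/(2*l + 1)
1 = 1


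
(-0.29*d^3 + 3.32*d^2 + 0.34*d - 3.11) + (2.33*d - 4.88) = -0.29*d^3 + 3.32*d^2 + 2.67*d - 7.99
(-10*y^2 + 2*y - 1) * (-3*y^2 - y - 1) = 30*y^4 + 4*y^3 + 11*y^2 - y + 1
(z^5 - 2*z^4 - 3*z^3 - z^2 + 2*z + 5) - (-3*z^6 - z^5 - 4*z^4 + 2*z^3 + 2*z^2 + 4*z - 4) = 3*z^6 + 2*z^5 + 2*z^4 - 5*z^3 - 3*z^2 - 2*z + 9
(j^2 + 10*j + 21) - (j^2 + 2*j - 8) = 8*j + 29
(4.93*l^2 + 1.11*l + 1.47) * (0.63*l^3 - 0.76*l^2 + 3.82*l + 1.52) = 3.1059*l^5 - 3.0475*l^4 + 18.9151*l^3 + 10.6166*l^2 + 7.3026*l + 2.2344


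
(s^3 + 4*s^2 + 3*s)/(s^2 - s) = (s^2 + 4*s + 3)/(s - 1)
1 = 1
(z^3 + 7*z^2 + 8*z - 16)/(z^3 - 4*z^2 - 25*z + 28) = (z + 4)/(z - 7)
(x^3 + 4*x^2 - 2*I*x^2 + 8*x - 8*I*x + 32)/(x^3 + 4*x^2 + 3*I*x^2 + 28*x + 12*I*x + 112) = (x + 2*I)/(x + 7*I)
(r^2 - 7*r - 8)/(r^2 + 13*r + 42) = (r^2 - 7*r - 8)/(r^2 + 13*r + 42)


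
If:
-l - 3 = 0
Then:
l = -3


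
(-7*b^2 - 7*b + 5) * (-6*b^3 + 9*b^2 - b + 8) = 42*b^5 - 21*b^4 - 86*b^3 - 4*b^2 - 61*b + 40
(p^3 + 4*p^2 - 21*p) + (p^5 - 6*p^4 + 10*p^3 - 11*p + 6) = p^5 - 6*p^4 + 11*p^3 + 4*p^2 - 32*p + 6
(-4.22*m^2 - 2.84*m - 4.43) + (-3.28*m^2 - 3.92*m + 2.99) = -7.5*m^2 - 6.76*m - 1.44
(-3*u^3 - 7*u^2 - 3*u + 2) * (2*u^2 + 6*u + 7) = -6*u^5 - 32*u^4 - 69*u^3 - 63*u^2 - 9*u + 14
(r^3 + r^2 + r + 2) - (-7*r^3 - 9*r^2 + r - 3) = 8*r^3 + 10*r^2 + 5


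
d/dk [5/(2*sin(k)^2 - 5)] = -10*sin(2*k)/(cos(2*k) + 4)^2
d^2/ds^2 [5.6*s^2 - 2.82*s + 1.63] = 11.2000000000000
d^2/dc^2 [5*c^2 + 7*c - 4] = 10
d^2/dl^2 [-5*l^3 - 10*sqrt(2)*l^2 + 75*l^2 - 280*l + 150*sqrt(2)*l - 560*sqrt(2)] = -30*l - 20*sqrt(2) + 150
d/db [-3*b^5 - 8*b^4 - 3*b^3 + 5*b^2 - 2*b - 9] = -15*b^4 - 32*b^3 - 9*b^2 + 10*b - 2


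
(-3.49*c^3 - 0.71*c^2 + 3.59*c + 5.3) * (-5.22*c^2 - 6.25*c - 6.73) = 18.2178*c^5 + 25.5187*c^4 + 9.1854*c^3 - 45.3252*c^2 - 57.2857*c - 35.669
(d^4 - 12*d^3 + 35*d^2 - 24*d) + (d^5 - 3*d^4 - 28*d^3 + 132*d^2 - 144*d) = d^5 - 2*d^4 - 40*d^3 + 167*d^2 - 168*d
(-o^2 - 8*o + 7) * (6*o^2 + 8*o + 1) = -6*o^4 - 56*o^3 - 23*o^2 + 48*o + 7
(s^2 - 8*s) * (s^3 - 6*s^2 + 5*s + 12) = s^5 - 14*s^4 + 53*s^3 - 28*s^2 - 96*s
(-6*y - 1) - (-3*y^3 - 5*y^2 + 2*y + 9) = 3*y^3 + 5*y^2 - 8*y - 10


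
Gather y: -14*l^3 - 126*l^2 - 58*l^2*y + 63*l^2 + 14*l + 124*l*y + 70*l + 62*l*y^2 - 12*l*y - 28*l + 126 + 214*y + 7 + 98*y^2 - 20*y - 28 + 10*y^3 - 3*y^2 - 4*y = -14*l^3 - 63*l^2 + 56*l + 10*y^3 + y^2*(62*l + 95) + y*(-58*l^2 + 112*l + 190) + 105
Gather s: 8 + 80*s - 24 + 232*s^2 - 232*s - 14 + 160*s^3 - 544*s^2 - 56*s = 160*s^3 - 312*s^2 - 208*s - 30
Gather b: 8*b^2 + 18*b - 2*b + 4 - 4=8*b^2 + 16*b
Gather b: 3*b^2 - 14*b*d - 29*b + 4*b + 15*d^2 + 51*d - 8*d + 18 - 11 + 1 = 3*b^2 + b*(-14*d - 25) + 15*d^2 + 43*d + 8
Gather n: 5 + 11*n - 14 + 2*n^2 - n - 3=2*n^2 + 10*n - 12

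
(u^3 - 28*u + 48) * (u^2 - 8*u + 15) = u^5 - 8*u^4 - 13*u^3 + 272*u^2 - 804*u + 720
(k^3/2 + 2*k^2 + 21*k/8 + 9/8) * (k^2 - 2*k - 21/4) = k^5/2 + k^4 - 4*k^3 - 117*k^2/8 - 513*k/32 - 189/32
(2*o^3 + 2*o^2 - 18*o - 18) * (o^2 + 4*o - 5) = 2*o^5 + 10*o^4 - 20*o^3 - 100*o^2 + 18*o + 90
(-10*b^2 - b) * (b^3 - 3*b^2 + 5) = -10*b^5 + 29*b^4 + 3*b^3 - 50*b^2 - 5*b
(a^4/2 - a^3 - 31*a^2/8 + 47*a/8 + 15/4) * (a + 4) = a^5/2 + a^4 - 63*a^3/8 - 77*a^2/8 + 109*a/4 + 15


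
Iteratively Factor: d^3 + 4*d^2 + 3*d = (d + 1)*(d^2 + 3*d) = (d + 1)*(d + 3)*(d)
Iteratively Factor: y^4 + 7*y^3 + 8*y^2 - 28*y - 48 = (y + 4)*(y^3 + 3*y^2 - 4*y - 12) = (y + 3)*(y + 4)*(y^2 - 4) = (y - 2)*(y + 3)*(y + 4)*(y + 2)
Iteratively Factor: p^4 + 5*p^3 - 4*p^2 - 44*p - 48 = (p - 3)*(p^3 + 8*p^2 + 20*p + 16) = (p - 3)*(p + 2)*(p^2 + 6*p + 8) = (p - 3)*(p + 2)^2*(p + 4)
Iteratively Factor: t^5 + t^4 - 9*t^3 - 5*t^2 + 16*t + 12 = (t + 1)*(t^4 - 9*t^2 + 4*t + 12) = (t - 2)*(t + 1)*(t^3 + 2*t^2 - 5*t - 6) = (t - 2)*(t + 1)*(t + 3)*(t^2 - t - 2) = (t - 2)*(t + 1)^2*(t + 3)*(t - 2)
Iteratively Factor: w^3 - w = (w)*(w^2 - 1) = w*(w + 1)*(w - 1)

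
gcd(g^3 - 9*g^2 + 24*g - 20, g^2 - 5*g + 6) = g - 2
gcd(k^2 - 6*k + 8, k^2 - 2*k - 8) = k - 4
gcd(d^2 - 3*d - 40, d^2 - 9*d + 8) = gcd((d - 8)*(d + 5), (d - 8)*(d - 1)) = d - 8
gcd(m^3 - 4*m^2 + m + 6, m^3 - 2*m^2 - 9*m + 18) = m^2 - 5*m + 6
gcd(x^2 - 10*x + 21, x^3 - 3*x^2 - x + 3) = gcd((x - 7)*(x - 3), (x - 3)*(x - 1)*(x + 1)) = x - 3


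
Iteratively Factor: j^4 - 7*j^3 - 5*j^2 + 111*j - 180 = (j - 5)*(j^3 - 2*j^2 - 15*j + 36) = (j - 5)*(j - 3)*(j^2 + j - 12) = (j - 5)*(j - 3)*(j + 4)*(j - 3)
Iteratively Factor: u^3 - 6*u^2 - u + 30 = (u - 5)*(u^2 - u - 6) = (u - 5)*(u - 3)*(u + 2)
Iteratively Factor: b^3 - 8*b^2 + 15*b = (b - 3)*(b^2 - 5*b) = (b - 5)*(b - 3)*(b)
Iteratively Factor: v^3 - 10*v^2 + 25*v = (v - 5)*(v^2 - 5*v) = (v - 5)^2*(v)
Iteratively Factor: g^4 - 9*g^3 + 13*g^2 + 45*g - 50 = (g + 2)*(g^3 - 11*g^2 + 35*g - 25) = (g - 5)*(g + 2)*(g^2 - 6*g + 5) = (g - 5)*(g - 1)*(g + 2)*(g - 5)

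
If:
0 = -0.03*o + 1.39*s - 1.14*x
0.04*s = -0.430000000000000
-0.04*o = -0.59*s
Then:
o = -158.56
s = -10.75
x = -8.93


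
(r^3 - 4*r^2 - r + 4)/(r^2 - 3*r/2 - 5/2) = 2*(r^2 - 5*r + 4)/(2*r - 5)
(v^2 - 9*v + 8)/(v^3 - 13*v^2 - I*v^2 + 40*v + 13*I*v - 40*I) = (v - 1)/(v^2 - v*(5 + I) + 5*I)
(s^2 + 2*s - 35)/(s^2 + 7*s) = (s - 5)/s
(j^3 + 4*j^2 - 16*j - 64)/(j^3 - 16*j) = (j + 4)/j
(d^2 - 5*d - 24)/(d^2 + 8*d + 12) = (d^2 - 5*d - 24)/(d^2 + 8*d + 12)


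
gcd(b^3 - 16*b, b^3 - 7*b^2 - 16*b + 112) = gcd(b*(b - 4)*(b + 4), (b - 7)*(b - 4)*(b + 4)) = b^2 - 16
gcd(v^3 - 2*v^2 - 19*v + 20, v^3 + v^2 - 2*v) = v - 1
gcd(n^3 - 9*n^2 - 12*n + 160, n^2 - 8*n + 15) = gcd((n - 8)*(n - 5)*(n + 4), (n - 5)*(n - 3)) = n - 5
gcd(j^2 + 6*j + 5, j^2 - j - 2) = j + 1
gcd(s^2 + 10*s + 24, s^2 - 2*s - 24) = s + 4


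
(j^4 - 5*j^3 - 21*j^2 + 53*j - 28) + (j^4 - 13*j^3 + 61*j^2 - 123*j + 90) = 2*j^4 - 18*j^3 + 40*j^2 - 70*j + 62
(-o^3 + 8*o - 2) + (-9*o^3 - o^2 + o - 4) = -10*o^3 - o^2 + 9*o - 6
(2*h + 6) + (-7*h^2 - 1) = -7*h^2 + 2*h + 5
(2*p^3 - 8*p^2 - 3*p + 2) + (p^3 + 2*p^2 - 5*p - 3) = 3*p^3 - 6*p^2 - 8*p - 1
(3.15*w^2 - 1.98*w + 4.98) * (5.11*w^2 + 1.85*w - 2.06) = 16.0965*w^4 - 4.2903*w^3 + 15.2958*w^2 + 13.2918*w - 10.2588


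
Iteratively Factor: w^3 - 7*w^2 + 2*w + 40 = (w - 5)*(w^2 - 2*w - 8) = (w - 5)*(w + 2)*(w - 4)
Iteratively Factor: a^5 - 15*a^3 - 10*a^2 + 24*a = (a + 2)*(a^4 - 2*a^3 - 11*a^2 + 12*a) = (a - 4)*(a + 2)*(a^3 + 2*a^2 - 3*a) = a*(a - 4)*(a + 2)*(a^2 + 2*a - 3) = a*(a - 4)*(a - 1)*(a + 2)*(a + 3)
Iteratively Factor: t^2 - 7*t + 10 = (t - 2)*(t - 5)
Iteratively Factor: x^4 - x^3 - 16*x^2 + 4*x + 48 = (x + 3)*(x^3 - 4*x^2 - 4*x + 16) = (x - 2)*(x + 3)*(x^2 - 2*x - 8) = (x - 4)*(x - 2)*(x + 3)*(x + 2)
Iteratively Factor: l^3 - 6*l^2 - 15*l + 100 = (l + 4)*(l^2 - 10*l + 25) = (l - 5)*(l + 4)*(l - 5)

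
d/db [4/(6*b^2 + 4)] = -12*b/(3*b^2 + 2)^2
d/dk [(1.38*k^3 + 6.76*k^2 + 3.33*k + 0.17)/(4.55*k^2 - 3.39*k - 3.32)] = (6.279*k^4 - 9.3564*k^3 - 51.8127*k^2 - 46.4334*k - 10.4793)/(20.7025*k^4 - 30.849*k^3 - 18.7199*k^2 + 22.5096*k + 11.0224)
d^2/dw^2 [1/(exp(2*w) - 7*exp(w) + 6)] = ((7 - 4*exp(w))*(exp(2*w) - 7*exp(w) + 6) + 2*(2*exp(w) - 7)^2*exp(w))*exp(w)/(exp(2*w) - 7*exp(w) + 6)^3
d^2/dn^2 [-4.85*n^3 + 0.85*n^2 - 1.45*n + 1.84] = 1.7 - 29.1*n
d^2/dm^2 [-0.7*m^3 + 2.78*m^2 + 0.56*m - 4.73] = 5.56 - 4.2*m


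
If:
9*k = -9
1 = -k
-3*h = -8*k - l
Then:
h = l/3 - 8/3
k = -1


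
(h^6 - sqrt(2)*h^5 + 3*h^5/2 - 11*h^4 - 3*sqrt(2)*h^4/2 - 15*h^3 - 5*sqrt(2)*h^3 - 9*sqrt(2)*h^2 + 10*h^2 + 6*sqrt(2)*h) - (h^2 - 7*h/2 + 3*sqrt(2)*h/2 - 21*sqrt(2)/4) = h^6 - sqrt(2)*h^5 + 3*h^5/2 - 11*h^4 - 3*sqrt(2)*h^4/2 - 15*h^3 - 5*sqrt(2)*h^3 - 9*sqrt(2)*h^2 + 9*h^2 + 7*h/2 + 9*sqrt(2)*h/2 + 21*sqrt(2)/4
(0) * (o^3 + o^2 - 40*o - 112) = 0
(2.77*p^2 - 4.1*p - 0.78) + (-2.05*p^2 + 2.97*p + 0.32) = 0.72*p^2 - 1.13*p - 0.46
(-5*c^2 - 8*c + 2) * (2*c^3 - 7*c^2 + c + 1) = -10*c^5 + 19*c^4 + 55*c^3 - 27*c^2 - 6*c + 2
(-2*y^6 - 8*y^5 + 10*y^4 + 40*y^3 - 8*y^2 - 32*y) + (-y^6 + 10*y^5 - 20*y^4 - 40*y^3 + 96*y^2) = -3*y^6 + 2*y^5 - 10*y^4 + 88*y^2 - 32*y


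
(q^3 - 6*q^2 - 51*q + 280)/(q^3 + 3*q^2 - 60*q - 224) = (q - 5)/(q + 4)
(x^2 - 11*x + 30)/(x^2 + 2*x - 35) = (x - 6)/(x + 7)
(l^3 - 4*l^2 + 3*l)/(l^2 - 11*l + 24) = l*(l - 1)/(l - 8)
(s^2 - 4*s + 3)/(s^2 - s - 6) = (s - 1)/(s + 2)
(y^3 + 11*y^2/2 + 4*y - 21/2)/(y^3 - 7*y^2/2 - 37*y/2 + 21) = (y + 3)/(y - 6)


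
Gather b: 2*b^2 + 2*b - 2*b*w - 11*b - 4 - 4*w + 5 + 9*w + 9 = 2*b^2 + b*(-2*w - 9) + 5*w + 10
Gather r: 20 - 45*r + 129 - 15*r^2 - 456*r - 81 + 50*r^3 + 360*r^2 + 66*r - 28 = 50*r^3 + 345*r^2 - 435*r + 40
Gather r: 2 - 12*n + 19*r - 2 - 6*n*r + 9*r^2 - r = -12*n + 9*r^2 + r*(18 - 6*n)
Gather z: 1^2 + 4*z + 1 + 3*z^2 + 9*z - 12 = 3*z^2 + 13*z - 10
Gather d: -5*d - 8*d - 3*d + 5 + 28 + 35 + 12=80 - 16*d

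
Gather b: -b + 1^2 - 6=-b - 5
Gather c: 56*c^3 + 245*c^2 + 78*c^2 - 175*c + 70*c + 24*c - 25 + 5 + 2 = 56*c^3 + 323*c^2 - 81*c - 18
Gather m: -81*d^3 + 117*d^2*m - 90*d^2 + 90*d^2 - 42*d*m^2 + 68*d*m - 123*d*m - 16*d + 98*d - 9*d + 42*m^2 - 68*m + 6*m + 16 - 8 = -81*d^3 + 73*d + m^2*(42 - 42*d) + m*(117*d^2 - 55*d - 62) + 8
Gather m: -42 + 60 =18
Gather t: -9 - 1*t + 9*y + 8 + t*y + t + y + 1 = t*y + 10*y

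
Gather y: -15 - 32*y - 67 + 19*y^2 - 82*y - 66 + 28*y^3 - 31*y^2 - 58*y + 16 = 28*y^3 - 12*y^2 - 172*y - 132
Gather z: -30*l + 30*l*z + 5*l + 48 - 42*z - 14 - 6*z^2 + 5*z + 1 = -25*l - 6*z^2 + z*(30*l - 37) + 35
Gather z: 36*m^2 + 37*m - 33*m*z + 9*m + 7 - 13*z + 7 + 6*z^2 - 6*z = 36*m^2 + 46*m + 6*z^2 + z*(-33*m - 19) + 14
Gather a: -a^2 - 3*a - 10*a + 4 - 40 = -a^2 - 13*a - 36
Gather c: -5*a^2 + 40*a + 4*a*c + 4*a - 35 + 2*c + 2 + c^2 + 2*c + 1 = -5*a^2 + 44*a + c^2 + c*(4*a + 4) - 32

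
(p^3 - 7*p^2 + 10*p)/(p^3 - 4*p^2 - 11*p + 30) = p/(p + 3)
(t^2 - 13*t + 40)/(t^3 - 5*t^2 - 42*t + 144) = (t - 5)/(t^2 + 3*t - 18)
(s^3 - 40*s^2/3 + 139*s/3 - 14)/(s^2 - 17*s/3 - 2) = (3*s^2 - 22*s + 7)/(3*s + 1)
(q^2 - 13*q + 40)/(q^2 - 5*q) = (q - 8)/q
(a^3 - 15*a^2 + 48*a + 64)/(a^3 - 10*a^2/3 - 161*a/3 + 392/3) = 3*(a^2 - 7*a - 8)/(3*a^2 + 14*a - 49)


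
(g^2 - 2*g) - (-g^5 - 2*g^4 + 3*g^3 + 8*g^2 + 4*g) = g^5 + 2*g^4 - 3*g^3 - 7*g^2 - 6*g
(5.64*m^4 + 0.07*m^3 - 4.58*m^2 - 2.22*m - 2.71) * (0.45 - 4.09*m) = -23.0676*m^5 + 2.2517*m^4 + 18.7637*m^3 + 7.0188*m^2 + 10.0849*m - 1.2195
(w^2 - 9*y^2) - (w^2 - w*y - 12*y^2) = w*y + 3*y^2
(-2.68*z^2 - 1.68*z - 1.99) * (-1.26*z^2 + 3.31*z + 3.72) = 3.3768*z^4 - 6.754*z^3 - 13.023*z^2 - 12.8365*z - 7.4028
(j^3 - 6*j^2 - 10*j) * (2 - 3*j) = -3*j^4 + 20*j^3 + 18*j^2 - 20*j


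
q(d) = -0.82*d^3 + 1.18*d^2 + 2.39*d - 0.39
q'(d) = -2.46*d^2 + 2.36*d + 2.39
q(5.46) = -85.64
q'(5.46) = -58.06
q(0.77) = 1.78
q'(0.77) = 2.75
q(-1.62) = 2.32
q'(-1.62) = -7.89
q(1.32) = 2.93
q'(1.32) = 1.22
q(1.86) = 2.86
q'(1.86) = -1.73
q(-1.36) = 0.60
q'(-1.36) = -5.37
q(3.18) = -7.23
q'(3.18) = -14.98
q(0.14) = -0.03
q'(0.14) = 2.67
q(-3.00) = 25.20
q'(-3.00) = -26.83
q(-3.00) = 25.20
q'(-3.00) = -26.83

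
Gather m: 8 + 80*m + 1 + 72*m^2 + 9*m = 72*m^2 + 89*m + 9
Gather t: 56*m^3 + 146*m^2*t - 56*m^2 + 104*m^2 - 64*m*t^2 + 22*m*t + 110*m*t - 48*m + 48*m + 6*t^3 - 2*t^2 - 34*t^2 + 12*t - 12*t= 56*m^3 + 48*m^2 + 6*t^3 + t^2*(-64*m - 36) + t*(146*m^2 + 132*m)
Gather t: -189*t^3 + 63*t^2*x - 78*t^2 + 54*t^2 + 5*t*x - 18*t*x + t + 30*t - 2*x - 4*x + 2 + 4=-189*t^3 + t^2*(63*x - 24) + t*(31 - 13*x) - 6*x + 6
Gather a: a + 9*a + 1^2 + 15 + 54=10*a + 70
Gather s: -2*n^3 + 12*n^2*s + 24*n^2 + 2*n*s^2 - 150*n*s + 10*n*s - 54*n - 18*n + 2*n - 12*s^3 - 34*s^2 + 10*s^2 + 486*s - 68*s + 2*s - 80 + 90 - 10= -2*n^3 + 24*n^2 - 70*n - 12*s^3 + s^2*(2*n - 24) + s*(12*n^2 - 140*n + 420)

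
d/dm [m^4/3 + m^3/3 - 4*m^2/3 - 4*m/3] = 4*m^3/3 + m^2 - 8*m/3 - 4/3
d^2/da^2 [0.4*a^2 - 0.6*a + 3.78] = 0.800000000000000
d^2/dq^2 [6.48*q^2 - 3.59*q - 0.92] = 12.9600000000000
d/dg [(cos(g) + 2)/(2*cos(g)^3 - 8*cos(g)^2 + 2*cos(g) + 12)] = (-29*cos(g)/2 + cos(2*g) + cos(3*g)/2 - 3)*sin(g)/(2*(cos(g)^3 - 4*cos(g)^2 + cos(g) + 6)^2)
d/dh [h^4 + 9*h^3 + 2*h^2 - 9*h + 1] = 4*h^3 + 27*h^2 + 4*h - 9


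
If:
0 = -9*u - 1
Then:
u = -1/9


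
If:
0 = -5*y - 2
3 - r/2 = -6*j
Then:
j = r/12 - 1/2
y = -2/5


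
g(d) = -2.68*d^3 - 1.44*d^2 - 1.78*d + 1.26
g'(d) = -8.04*d^2 - 2.88*d - 1.78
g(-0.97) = 4.08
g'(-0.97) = -6.55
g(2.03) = -30.71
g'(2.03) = -40.76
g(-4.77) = 267.85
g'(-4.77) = -170.98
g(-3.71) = 124.90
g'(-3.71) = -101.76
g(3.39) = -125.73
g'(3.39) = -103.94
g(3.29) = -115.62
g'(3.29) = -98.28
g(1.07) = -5.58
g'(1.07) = -14.07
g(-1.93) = 18.60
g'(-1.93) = -26.17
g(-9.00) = 1854.36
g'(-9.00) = -627.10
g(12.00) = -4858.50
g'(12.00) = -1194.10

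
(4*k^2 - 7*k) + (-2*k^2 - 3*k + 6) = 2*k^2 - 10*k + 6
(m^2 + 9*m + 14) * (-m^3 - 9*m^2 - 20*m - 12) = -m^5 - 18*m^4 - 115*m^3 - 318*m^2 - 388*m - 168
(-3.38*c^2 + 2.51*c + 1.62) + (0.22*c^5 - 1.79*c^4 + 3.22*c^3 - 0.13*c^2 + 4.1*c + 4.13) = 0.22*c^5 - 1.79*c^4 + 3.22*c^3 - 3.51*c^2 + 6.61*c + 5.75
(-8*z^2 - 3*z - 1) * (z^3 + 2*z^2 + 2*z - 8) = -8*z^5 - 19*z^4 - 23*z^3 + 56*z^2 + 22*z + 8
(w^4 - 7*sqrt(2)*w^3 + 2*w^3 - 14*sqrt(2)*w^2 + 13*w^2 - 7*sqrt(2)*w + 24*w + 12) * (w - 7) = w^5 - 7*sqrt(2)*w^4 - 5*w^4 - w^3 + 35*sqrt(2)*w^3 - 67*w^2 + 91*sqrt(2)*w^2 - 156*w + 49*sqrt(2)*w - 84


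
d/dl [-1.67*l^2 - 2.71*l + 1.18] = -3.34*l - 2.71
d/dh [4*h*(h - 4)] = 8*h - 16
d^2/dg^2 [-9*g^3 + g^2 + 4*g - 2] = 2 - 54*g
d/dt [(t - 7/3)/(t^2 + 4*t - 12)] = (-3*t^2 + 14*t - 8)/(3*(t^4 + 8*t^3 - 8*t^2 - 96*t + 144))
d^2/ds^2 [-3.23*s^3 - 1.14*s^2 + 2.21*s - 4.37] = -19.38*s - 2.28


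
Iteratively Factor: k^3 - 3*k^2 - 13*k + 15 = (k - 1)*(k^2 - 2*k - 15) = (k - 5)*(k - 1)*(k + 3)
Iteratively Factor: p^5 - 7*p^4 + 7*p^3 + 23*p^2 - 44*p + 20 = (p - 1)*(p^4 - 6*p^3 + p^2 + 24*p - 20) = (p - 1)*(p + 2)*(p^3 - 8*p^2 + 17*p - 10) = (p - 5)*(p - 1)*(p + 2)*(p^2 - 3*p + 2) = (p - 5)*(p - 1)^2*(p + 2)*(p - 2)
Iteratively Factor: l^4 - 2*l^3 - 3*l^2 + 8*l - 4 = (l - 1)*(l^3 - l^2 - 4*l + 4) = (l - 1)^2*(l^2 - 4) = (l - 1)^2*(l + 2)*(l - 2)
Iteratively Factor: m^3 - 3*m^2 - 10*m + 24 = (m - 2)*(m^2 - m - 12) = (m - 4)*(m - 2)*(m + 3)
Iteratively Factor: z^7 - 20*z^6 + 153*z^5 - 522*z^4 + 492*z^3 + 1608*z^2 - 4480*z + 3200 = (z - 2)*(z^6 - 18*z^5 + 117*z^4 - 288*z^3 - 84*z^2 + 1440*z - 1600) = (z - 4)*(z - 2)*(z^5 - 14*z^4 + 61*z^3 - 44*z^2 - 260*z + 400) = (z - 4)*(z - 2)*(z + 2)*(z^4 - 16*z^3 + 93*z^2 - 230*z + 200) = (z - 5)*(z - 4)*(z - 2)*(z + 2)*(z^3 - 11*z^2 + 38*z - 40) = (z - 5)*(z - 4)*(z - 2)^2*(z + 2)*(z^2 - 9*z + 20) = (z - 5)^2*(z - 4)*(z - 2)^2*(z + 2)*(z - 4)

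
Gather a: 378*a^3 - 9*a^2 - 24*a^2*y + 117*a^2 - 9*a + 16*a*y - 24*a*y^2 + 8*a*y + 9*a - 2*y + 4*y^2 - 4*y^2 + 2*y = 378*a^3 + a^2*(108 - 24*y) + a*(-24*y^2 + 24*y)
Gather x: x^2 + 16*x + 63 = x^2 + 16*x + 63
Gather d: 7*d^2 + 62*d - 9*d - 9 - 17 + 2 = 7*d^2 + 53*d - 24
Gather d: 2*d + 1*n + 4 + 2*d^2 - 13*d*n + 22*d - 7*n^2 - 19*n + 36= 2*d^2 + d*(24 - 13*n) - 7*n^2 - 18*n + 40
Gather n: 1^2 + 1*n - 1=n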